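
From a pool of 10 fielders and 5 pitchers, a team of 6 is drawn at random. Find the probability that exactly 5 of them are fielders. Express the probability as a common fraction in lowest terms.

36/143

There are C(15,6) = 5005 ways to choose 6 from 15.
Selections with exactly 5 fielders: choose 5 of the 10 fielders and 1 of the 5 pitchers, C(10,5)·C(5,1) = 252·5 = 1260.
Probability = 1260/5005 = 36/143.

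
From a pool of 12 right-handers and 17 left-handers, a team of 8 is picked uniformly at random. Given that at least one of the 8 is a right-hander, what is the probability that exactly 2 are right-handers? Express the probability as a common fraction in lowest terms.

Work in counts. Selections with at least one right-hander: C(29,8) − C(17,8) = 4292145 − 24310 = 4267835.
Of those, selections where exactly 2 are right-handers: C(12,2)·C(17,6) = 66·12376 = 816816.
Conditional probability = 816816/4267835 = 5712/29845.

5712/29845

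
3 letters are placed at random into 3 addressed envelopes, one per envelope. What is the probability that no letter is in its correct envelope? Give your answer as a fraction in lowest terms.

There are 3! = 6 assignments.
By inclusion-exclusion, assignments with no fixed points: C(3,0)·3! − C(3,1)·2! + C(3,2)·1! − C(3,3)·0! = 2.
Probability = 2/6 = 1/3.

1/3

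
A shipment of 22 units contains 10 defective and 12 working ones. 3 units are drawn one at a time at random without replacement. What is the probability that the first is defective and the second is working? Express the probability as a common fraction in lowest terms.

Multiply the conditional probabilities at each draw: 10/22 · 12/21 = 120/462 = 20/77.

20/77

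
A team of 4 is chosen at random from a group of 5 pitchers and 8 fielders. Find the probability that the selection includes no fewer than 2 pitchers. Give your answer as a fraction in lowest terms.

Total selections: C(13,4) = 715.
Count the complement (fewer than 2 pitchers): C(5,0)·C(8,4) + C(5,1)·C(8,3) = 70 + 280 = 350.
Probability = 1 − 350/715 = 365/715 = 73/143.

73/143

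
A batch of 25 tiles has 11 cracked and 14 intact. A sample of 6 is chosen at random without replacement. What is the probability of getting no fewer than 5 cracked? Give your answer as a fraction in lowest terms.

9/230

There are C(25,6) = 177100 ways to choose the 6.
Favorable selections (no fewer than 5 cracked): C(11,5)·C(14,1) + C(11,6)·C(14,0) = 6468 + 462 = 6930.
Probability = 6930/177100 = 9/230.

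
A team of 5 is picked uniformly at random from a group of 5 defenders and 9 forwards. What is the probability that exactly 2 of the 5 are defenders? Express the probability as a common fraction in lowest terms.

60/143

The sample space is all 5-subsets of the 14: C(14,5) = 2002.
Selections with exactly 2 defenders: choose 2 of the 5 defenders and 3 of the 9 forwards, C(5,2)·C(9,3) = 10·84 = 840.
Probability = 840/2002 = 60/143.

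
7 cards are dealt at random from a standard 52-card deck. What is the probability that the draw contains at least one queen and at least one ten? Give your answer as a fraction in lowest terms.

There are C(52,7) = 133784560 possible draws.
By inclusion-exclusion on the complements, draws missing all queens or all tens: C(48,7) + C(48,7) − C(44,7) = 73629072 + 73629072 − 38320568 = 108937576.
So draws with at least one of each: 133784560 − 108937576 = 24846984, probability 24846984/133784560 = 3105873/16723070.

3105873/16723070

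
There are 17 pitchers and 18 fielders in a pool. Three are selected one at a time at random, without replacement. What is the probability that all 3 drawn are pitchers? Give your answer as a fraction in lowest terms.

Multiply the conditional probabilities at each draw: 17/35 · 16/34 · 15/33 = 4080/39270 = 8/77.

8/77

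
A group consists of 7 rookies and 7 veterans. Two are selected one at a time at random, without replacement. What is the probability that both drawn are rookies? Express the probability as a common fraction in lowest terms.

Multiply the conditional probabilities at each draw: 7/14 · 6/13 = 42/182 = 3/13.

3/13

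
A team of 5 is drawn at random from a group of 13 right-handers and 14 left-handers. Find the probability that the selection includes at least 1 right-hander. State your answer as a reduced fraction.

Total selections: C(27,5) = 80730.
The complement is all 5 are left-handers: C(14,5) = 2002.
Probability = 1 − 2002/80730 = 78728/80730 = 3028/3105.

3028/3105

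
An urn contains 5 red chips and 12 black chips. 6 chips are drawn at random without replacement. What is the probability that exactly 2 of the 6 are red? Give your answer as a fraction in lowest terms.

2475/6188

There are C(17,6) = 12376 ways to choose 6 from 17.
Selections with exactly 2 red: choose 2 of the 5 red and 4 of the 12 black, C(5,2)·C(12,4) = 10·495 = 4950.
Probability = 4950/12376 = 2475/6188.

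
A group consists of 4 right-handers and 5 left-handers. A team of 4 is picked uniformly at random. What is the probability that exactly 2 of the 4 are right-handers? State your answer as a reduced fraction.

Total number of selections: C(9,4) = 126.
Selections with exactly 2 right-handers: choose 2 of the 4 right-handers and 2 of the 5 left-handers, C(4,2)·C(5,2) = 6·10 = 60.
Probability = 60/126 = 10/21.

10/21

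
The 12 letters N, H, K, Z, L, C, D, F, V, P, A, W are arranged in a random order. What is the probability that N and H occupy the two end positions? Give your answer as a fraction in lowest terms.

1/66

There are 12! = 479001600 arrangements.
Place N and H at the ends in 2 ways, arrange the remaining 10 in 10! = 3628800 ways: 2·3628800 = 7257600.
Probability = 7257600/479001600 = 1/66.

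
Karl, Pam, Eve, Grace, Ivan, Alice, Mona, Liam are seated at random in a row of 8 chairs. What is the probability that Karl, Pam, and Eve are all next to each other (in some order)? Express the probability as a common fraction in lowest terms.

3/28

There are 8! = 40320 arrangements.
Treat the three as one block: 6! placements × 3! orders within the block = 720·6 = 4320.
Probability = 4320/40320 = 3/28.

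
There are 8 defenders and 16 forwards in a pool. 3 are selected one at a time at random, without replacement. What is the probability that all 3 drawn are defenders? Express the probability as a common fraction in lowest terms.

7/253

Multiply the conditional probabilities at each draw: 8/24 · 7/23 · 6/22 = 336/12144 = 7/253.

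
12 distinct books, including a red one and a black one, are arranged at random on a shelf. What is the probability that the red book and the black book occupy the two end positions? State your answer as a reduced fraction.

There are 12! = 479001600 arrangements.
Place the red book and the black book at the ends in 2 ways, arrange the remaining 10 in 10! = 3628800 ways: 2·3628800 = 7257600.
Probability = 7257600/479001600 = 1/66.

1/66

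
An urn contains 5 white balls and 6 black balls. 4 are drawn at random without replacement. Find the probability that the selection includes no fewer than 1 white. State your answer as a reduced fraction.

Total selections: C(11,4) = 330.
The complement is all 4 are black: C(6,4) = 15.
Probability = 1 − 15/330 = 315/330 = 21/22.

21/22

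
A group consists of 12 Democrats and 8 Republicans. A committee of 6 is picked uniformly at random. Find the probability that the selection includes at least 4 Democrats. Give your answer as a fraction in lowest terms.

Total selections: C(20,6) = 38760.
Favorable selections (at least 4 Democrats): C(12,4)·C(8,2) + C(12,5)·C(8,1) + C(12,6)·C(8,0) = 13860 + 6336 + 924 = 21120.
Probability = 21120/38760 = 176/323.

176/323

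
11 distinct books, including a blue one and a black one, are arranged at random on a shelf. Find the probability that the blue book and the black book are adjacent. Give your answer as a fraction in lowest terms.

2/11

There are 11! = 39916800 arrangements.
Treat the blue book and the black book as a block: 10! arrangements of the blocks × 2 orders within the block = 2·3628800 = 7257600.
Probability = 7257600/39916800 = 2/11.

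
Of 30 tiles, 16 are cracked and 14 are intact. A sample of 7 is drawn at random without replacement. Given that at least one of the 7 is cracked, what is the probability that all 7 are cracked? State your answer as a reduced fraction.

Work in counts. Selections with at least one cracked: C(30,7) − C(14,7) = 2035800 − 3432 = 2032368.
Of those, selections where all 7 are cracked: C(16,7) = 11440.
Conditional probability = 11440/2032368 = 55/9771.

55/9771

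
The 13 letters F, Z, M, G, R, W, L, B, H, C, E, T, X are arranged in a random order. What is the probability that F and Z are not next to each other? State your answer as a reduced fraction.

11/13

There are 13! = 6227020800 arrangements.
Arrangements with F and Z adjacent: 2·12! = 958003200.
So not adjacent: 6227020800 − 958003200 = 5269017600, probability 5269017600/6227020800 = 11/13.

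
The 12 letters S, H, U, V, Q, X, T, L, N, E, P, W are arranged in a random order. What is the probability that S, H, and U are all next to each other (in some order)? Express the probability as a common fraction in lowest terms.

1/22

There are 12! = 479001600 arrangements.
Treat the three as one block: 10! placements × 3! orders within the block = 3628800·6 = 21772800.
Probability = 21772800/479001600 = 1/22.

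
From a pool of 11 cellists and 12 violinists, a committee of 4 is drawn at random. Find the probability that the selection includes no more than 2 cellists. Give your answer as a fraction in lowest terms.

There are C(23,4) = 8855 ways to choose the 4.
Favorable selections (no more than 2 cellists): C(11,0)·C(12,4) + C(11,1)·C(12,3) + C(11,2)·C(12,2) = 495 + 2420 + 3630 = 6545.
Probability = 6545/8855 = 17/23.

17/23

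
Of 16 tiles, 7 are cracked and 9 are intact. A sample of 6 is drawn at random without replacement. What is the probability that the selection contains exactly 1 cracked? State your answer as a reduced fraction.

Total number of selections: C(16,6) = 8008.
Selections with exactly 1 cracked: choose 1 of the 7 cracked and 5 of the 9 intact, C(7,1)·C(9,5) = 7·126 = 882.
Probability = 882/8008 = 63/572.

63/572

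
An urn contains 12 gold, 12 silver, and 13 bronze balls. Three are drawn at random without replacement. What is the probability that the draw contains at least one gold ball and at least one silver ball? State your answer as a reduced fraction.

576/1295

There are C(37,3) = 7770 possible draws.
By inclusion-exclusion on the complements, draws missing all gold or all silver: C(25,3) + C(25,3) − C(13,3) = 2300 + 2300 − 286 = 4314.
So draws with at least one of each: 7770 − 4314 = 3456, probability 3456/7770 = 576/1295.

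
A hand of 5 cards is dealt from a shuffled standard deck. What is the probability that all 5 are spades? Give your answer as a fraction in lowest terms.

There are C(52,5) = 2598960 possible 5-card hands.
Hands that are all spades: C(13,5) = 1287.
Probability = 1287/2598960 = 33/66640.

33/66640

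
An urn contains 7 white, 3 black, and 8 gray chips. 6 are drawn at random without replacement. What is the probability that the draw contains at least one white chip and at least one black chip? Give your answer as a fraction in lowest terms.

There are C(18,6) = 18564 possible draws.
By inclusion-exclusion on the complements, draws missing all white or all black: C(11,6) + C(15,6) − C(8,6) = 462 + 5005 − 28 = 5439.
So draws with at least one of each: 18564 − 5439 = 13125, probability 13125/18564 = 625/884.

625/884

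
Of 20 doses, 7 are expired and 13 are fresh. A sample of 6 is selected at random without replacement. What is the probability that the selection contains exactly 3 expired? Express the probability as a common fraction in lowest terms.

1001/3876

The sample space is all 6-subsets of the 20: C(20,6) = 38760.
Selections with exactly 3 expired: choose 3 of the 7 expired and 3 of the 13 fresh, C(7,3)·C(13,3) = 35·286 = 10010.
Probability = 10010/38760 = 1001/3876.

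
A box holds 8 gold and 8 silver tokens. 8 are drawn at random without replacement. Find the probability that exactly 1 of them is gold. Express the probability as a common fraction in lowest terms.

32/6435

The sample space is all 8-subsets of the 16: C(16,8) = 12870.
Selections with exactly 1 gold: choose 1 of the 8 gold and 7 of the 8 silver, C(8,1)·C(8,7) = 8·8 = 64.
Probability = 64/12870 = 32/6435.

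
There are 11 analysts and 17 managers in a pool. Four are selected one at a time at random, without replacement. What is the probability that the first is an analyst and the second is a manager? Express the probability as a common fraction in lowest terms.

Multiply the conditional probabilities at each draw: 11/28 · 17/27 = 187/756.

187/756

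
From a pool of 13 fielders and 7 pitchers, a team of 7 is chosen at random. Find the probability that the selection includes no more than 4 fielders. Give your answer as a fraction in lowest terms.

Total selections: C(20,7) = 77520.
Count the complement (more than 4 fielders): C(13,5)·C(7,2) + C(13,6)·C(7,1) + C(13,7)·C(7,0) = 27027 + 12012 + 1716 = 40755.
Probability = 1 − 40755/77520 = 36765/77520 = 129/272.

129/272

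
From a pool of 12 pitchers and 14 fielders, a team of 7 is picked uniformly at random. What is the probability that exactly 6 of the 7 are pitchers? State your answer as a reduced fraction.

Total number of selections: C(26,7) = 657800.
Selections with exactly 6 pitchers: choose 6 of the 12 pitchers and 1 of the 14 fielders, C(12,6)·C(14,1) = 924·14 = 12936.
Probability = 12936/657800 = 147/7475.

147/7475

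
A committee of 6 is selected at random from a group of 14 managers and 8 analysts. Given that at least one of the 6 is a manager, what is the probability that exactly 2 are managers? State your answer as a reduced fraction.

182/2131

Work in counts. Selections with at least one manager: C(22,6) − C(8,6) = 74613 − 28 = 74585.
Of those, selections where exactly 2 are managers: C(14,2)·C(8,4) = 91·70 = 6370.
Conditional probability = 6370/74585 = 182/2131.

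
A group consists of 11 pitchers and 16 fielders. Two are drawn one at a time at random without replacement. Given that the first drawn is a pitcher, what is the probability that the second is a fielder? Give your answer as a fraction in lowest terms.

After removing one pitcher, 26 remain: 10 pitchers and 16 fielders.
So the probability the next is a fielder is 16/26 = 8/13.

8/13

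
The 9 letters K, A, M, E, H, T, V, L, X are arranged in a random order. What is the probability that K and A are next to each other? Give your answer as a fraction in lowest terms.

There are 9! = 362880 arrangements.
Treat K and A as a block: 8! arrangements of the blocks × 2 orders within the block = 2·40320 = 80640.
Probability = 80640/362880 = 2/9.

2/9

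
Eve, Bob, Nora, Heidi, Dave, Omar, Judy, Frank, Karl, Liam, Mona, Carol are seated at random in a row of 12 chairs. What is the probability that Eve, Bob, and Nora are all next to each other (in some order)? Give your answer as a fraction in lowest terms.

1/22

There are 12! = 479001600 arrangements.
Treat the three as one block: 10! placements × 3! orders within the block = 3628800·6 = 21772800.
Probability = 21772800/479001600 = 1/22.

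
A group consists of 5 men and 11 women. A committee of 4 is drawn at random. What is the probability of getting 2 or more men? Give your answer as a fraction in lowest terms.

Total selections: C(16,4) = 1820.
Favorable selections (2 or more men): C(5,2)·C(11,2) + C(5,3)·C(11,1) + C(5,4)·C(11,0) = 550 + 110 + 5 = 665.
Probability = 665/1820 = 19/52.

19/52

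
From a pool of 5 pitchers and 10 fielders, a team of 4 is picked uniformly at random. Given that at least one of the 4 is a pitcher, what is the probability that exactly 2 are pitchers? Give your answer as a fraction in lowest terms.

Work in counts. Selections with at least one pitcher: C(15,4) − C(10,4) = 1365 − 210 = 1155.
Of those, selections where exactly 2 are pitchers: C(5,2)·C(10,2) = 10·45 = 450.
Conditional probability = 450/1155 = 30/77.

30/77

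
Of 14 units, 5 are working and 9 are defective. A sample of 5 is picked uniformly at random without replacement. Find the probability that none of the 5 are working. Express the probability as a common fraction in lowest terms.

There are C(14,5) = 2002 possible selections.
Selections with no working (all defective): C(9,5) = 126.
Probability = 126/2002 = 9/143.

9/143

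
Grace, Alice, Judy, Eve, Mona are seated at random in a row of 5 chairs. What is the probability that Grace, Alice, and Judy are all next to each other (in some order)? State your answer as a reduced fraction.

3/10

There are 5! = 120 arrangements.
Treat the three as one block: 3! placements × 3! orders within the block = 6·6 = 36.
Probability = 36/120 = 3/10.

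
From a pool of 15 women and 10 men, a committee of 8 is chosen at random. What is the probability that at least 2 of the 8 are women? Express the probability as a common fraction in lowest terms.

Total selections: C(25,8) = 1081575.
Count the complement (fewer than 2 women): C(15,0)·C(10,8) + C(15,1)·C(10,7) = 45 + 1800 = 1845.
Probability = 1 − 1845/1081575 = 1079730/1081575 = 23994/24035.

23994/24035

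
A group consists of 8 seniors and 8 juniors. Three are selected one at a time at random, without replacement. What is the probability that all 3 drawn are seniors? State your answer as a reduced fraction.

Multiply the conditional probabilities at each draw: 8/16 · 7/15 · 6/14 = 336/3360 = 1/10.

1/10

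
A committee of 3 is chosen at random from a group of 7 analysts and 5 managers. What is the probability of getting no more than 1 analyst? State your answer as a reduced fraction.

4/11

There are C(12,3) = 220 ways to choose the 3.
Favorable selections (no more than 1 analyst): C(7,0)·C(5,3) + C(7,1)·C(5,2) = 10 + 70 = 80.
Probability = 80/220 = 4/11.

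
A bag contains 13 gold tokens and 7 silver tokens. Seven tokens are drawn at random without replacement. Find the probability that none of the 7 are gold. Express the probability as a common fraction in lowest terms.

There are C(20,7) = 77520 possible selections.
Selections with no gold (all silver): C(7,7) = 1.
Probability = 1/77520.

1/77520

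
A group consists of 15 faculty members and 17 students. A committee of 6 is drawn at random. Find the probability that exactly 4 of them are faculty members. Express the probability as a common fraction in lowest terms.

There are C(32,6) = 906192 ways to choose 6 from 32.
Selections with exactly 4 faculty members: choose 4 of the 15 faculty members and 2 of the 17 students, C(15,4)·C(17,2) = 1365·136 = 185640.
Probability = 185640/906192 = 1105/5394.

1105/5394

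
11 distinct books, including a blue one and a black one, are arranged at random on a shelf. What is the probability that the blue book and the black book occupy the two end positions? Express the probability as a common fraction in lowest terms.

There are 11! = 39916800 arrangements.
Place the blue book and the black book at the ends in 2 ways, arrange the remaining 9 in 9! = 362880 ways: 2·362880 = 725760.
Probability = 725760/39916800 = 1/55.

1/55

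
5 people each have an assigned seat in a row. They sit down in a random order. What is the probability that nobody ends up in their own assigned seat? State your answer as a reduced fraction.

11/30

There are 5! = 120 seatings.
By inclusion-exclusion, seatings with no fixed points: C(5,0)·5! − C(5,1)·4! + C(5,2)·3! − C(5,3)·2! + C(5,4)·1! − C(5,5)·0! = 44.
Probability = 44/120 = 11/30.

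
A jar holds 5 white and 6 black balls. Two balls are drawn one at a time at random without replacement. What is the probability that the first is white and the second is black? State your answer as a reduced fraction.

Multiply the conditional probabilities at each draw: 5/11 · 6/10 = 30/110 = 3/11.

3/11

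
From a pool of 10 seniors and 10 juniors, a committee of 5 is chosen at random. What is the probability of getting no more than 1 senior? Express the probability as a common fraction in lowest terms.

49/323

There are C(20,5) = 15504 ways to choose the 5.
Favorable selections (no more than 1 senior): C(10,0)·C(10,5) + C(10,1)·C(10,4) = 252 + 2100 = 2352.
Probability = 2352/15504 = 49/323.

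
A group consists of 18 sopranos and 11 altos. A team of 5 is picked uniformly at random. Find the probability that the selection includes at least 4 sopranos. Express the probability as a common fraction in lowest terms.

There are C(29,5) = 118755 ways to choose the 5.
Favorable selections (at least 4 sopranos): C(18,4)·C(11,1) + C(18,5)·C(11,0) = 33660 + 8568 = 42228.
Probability = 42228/118755 = 4692/13195.

4692/13195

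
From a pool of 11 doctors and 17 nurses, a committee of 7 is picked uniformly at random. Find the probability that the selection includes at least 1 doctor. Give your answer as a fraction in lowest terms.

1018/1035

Total selections: C(28,7) = 1184040.
The complement is all 7 are nurses: C(17,7) = 19448.
Probability = 1 − 19448/1184040 = 1164592/1184040 = 1018/1035.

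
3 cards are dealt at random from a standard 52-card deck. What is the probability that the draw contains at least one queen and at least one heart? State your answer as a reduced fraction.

There are C(52,3) = 22100 possible draws.
By inclusion-exclusion on the complements, draws missing all queens or all hearts: C(48,3) + C(39,3) − C(36,3) = 17296 + 9139 − 7140 = 19295.
So draws with at least one of each: 22100 − 19295 = 2805, probability 2805/22100 = 33/260.

33/260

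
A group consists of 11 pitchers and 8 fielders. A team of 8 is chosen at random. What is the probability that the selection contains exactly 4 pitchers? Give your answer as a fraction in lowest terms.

3850/12597

There are C(19,8) = 75582 ways to choose 8 from 19.
Selections with exactly 4 pitchers: choose 4 of the 11 pitchers and 4 of the 8 fielders, C(11,4)·C(8,4) = 330·70 = 23100.
Probability = 23100/75582 = 3850/12597.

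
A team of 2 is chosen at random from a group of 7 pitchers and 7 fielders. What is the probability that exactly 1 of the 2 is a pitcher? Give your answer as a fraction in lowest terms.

The sample space is all 2-subsets of the 14: C(14,2) = 91.
Selections with exactly 1 pitcher: choose 1 of the 7 pitchers and 1 of the 7 fielders, C(7,1)·C(7,1) = 7·7 = 49.
Probability = 49/91 = 7/13.

7/13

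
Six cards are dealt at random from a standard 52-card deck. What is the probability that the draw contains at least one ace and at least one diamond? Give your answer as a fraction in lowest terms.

There are C(52,6) = 20358520 possible draws.
By inclusion-exclusion on the complements, draws missing all aces or all diamonds: C(48,6) + C(39,6) − C(36,6) = 12271512 + 3262623 − 1947792 = 13586343.
So draws with at least one of each: 20358520 − 13586343 = 6772177, probability 6772177/20358520.

6772177/20358520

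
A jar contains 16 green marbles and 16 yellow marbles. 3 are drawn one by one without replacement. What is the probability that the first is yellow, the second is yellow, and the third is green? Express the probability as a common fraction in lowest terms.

Multiply the conditional probabilities at each draw: 16/32 · 15/31 · 16/30 = 3840/29760 = 4/31.

4/31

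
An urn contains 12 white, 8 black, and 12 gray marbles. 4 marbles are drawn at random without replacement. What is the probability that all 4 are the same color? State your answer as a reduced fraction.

53/1798

There are C(32,4) = 35960 ways to draw 4 marbles.
All same color: C(12,4) + C(8,4) + C(12,4) = 495 + 70 + 495 = 1060.
Probability = 1060/35960 = 53/1798.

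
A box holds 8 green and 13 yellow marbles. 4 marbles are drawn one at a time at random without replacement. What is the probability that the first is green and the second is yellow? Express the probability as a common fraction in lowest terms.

26/105

Multiply the conditional probabilities at each draw: 8/21 · 13/20 = 104/420 = 26/105.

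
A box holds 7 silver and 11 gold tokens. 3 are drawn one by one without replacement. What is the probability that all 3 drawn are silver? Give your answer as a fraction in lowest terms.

35/816

Multiply the conditional probabilities at each draw: 7/18 · 6/17 · 5/16 = 210/4896 = 35/816.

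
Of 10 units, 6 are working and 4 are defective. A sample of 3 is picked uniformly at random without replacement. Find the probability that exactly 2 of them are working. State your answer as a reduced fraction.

1/2

The sample space is all 3-subsets of the 10: C(10,3) = 120.
Selections with exactly 2 working: choose 2 of the 6 working and 1 of the 4 defective, C(6,2)·C(4,1) = 15·4 = 60.
Probability = 60/120 = 1/2.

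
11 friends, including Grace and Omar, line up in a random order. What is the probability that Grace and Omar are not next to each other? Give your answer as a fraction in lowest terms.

There are 11! = 39916800 arrangements.
Arrangements with Grace and Omar adjacent: 2·10! = 7257600.
So not adjacent: 39916800 − 7257600 = 32659200, probability 32659200/39916800 = 9/11.

9/11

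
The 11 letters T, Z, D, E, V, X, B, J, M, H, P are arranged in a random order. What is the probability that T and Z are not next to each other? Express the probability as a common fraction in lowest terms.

There are 11! = 39916800 arrangements.
Arrangements with T and Z adjacent: 2·10! = 7257600.
So not adjacent: 39916800 − 7257600 = 32659200, probability 32659200/39916800 = 9/11.

9/11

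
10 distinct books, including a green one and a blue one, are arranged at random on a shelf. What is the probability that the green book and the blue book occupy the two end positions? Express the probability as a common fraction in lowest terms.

There are 10! = 3628800 arrangements.
Place the green book and the blue book at the ends in 2 ways, arrange the remaining 8 in 8! = 40320 ways: 2·40320 = 80640.
Probability = 80640/3628800 = 1/45.

1/45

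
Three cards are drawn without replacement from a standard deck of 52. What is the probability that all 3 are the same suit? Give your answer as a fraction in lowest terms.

There are C(52,3) = 22100 possible 3-card hands.
Hands of one suit: 4 suits × C(13,3) = 4·286 = 1144.
Probability = 1144/22100 = 22/425.

22/425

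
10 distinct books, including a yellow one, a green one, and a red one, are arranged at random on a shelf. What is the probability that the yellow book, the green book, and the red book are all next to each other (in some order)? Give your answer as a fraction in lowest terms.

1/15

There are 10! = 3628800 arrangements.
Treat the three as one block: 8! placements × 3! orders within the block = 40320·6 = 241920.
Probability = 241920/3628800 = 1/15.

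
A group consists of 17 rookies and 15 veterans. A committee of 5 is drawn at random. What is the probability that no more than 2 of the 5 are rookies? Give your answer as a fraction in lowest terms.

1573/3596

Total selections: C(32,5) = 201376.
Favorable selections (no more than 2 rookies): C(17,0)·C(15,5) + C(17,1)·C(15,4) + C(17,2)·C(15,3) = 3003 + 23205 + 61880 = 88088.
Probability = 88088/201376 = 1573/3596.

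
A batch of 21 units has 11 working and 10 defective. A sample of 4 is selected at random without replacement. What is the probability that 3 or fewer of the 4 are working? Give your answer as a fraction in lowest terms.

377/399

Total selections: C(21,4) = 5985.
Favorable selections (3 or fewer working): C(11,0)·C(10,4) + C(11,1)·C(10,3) + C(11,2)·C(10,2) + C(11,3)·C(10,1) = 210 + 1320 + 2475 + 1650 = 5655.
Probability = 5655/5985 = 377/399.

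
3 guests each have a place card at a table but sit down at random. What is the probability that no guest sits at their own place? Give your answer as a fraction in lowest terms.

1/3

There are 3! = 6 seatings.
By inclusion-exclusion, seatings with no fixed points: C(3,0)·3! − C(3,1)·2! + C(3,2)·1! − C(3,3)·0! = 2.
Probability = 2/6 = 1/3.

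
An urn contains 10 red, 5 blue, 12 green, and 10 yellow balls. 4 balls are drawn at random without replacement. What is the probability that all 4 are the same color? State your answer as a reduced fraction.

184/13209

There are C(37,4) = 66045 ways to draw 4 balls.
All same color: C(10,4) + C(5,4) + C(12,4) + C(10,4) = 210 + 5 + 495 + 210 = 920.
Probability = 920/66045 = 184/13209.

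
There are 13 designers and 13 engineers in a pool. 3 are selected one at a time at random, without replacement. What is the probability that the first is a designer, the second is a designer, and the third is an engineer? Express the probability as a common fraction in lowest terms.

13/100

Multiply the conditional probabilities at each draw: 13/26 · 12/25 · 13/24 = 2028/15600 = 13/100.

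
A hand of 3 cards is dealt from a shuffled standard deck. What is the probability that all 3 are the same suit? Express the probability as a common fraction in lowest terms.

There are C(52,3) = 22100 possible 3-card hands.
Hands of one suit: 4 suits × C(13,3) = 4·286 = 1144.
Probability = 1144/22100 = 22/425.

22/425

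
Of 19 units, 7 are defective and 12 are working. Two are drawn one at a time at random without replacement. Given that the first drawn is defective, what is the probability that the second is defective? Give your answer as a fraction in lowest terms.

1/3

After removing one defective, 18 remain: 6 defective and 12 working.
So the probability the next is defective is 6/18 = 1/3.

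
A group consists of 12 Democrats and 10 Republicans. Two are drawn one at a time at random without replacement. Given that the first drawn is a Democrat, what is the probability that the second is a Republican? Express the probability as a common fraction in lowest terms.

10/21

After removing one Democrat, 21 remain: 11 Democrats and 10 Republicans.
So the probability the next is a Republican is 10/21.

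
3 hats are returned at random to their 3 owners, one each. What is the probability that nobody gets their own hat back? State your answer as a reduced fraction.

1/3

There are 3! = 6 assignments.
By inclusion-exclusion, assignments with no fixed points: C(3,0)·3! − C(3,1)·2! + C(3,2)·1! − C(3,3)·0! = 2.
Probability = 2/6 = 1/3.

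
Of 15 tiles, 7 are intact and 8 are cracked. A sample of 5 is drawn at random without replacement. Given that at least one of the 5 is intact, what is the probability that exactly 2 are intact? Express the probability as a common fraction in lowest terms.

168/421

Work in counts. Selections with at least one intact: C(15,5) − C(8,5) = 3003 − 56 = 2947.
Of those, selections where exactly 2 are intact: C(7,2)·C(8,3) = 21·56 = 1176.
Conditional probability = 1176/2947 = 168/421.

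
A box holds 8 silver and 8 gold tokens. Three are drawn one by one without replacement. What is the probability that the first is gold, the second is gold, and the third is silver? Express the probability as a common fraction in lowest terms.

2/15

Multiply the conditional probabilities at each draw: 8/16 · 7/15 · 8/14 = 448/3360 = 2/15.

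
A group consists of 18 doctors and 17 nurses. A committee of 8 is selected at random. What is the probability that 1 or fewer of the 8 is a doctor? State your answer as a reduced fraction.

Total selections: C(35,8) = 23535820.
Favorable selections (1 or fewer doctor): C(18,0)·C(17,8) + C(18,1)·C(17,7) = 24310 + 350064 = 374374.
Probability = 374374/23535820 = 143/8990.

143/8990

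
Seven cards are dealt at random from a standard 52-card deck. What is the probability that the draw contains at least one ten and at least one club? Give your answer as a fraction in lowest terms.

There are C(52,7) = 133784560 possible draws.
By inclusion-exclusion on the complements, draws missing all tens or all clubs: C(48,7) + C(39,7) − C(36,7) = 73629072 + 15380937 − 8347680 = 80662329.
So draws with at least one of each: 133784560 − 80662329 = 53122231, probability 53122231/133784560.

53122231/133784560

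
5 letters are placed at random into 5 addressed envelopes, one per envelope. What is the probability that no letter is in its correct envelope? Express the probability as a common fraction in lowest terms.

11/30

There are 5! = 120 assignments.
By inclusion-exclusion, assignments with no fixed points: C(5,0)·5! − C(5,1)·4! + C(5,2)·3! − C(5,3)·2! + C(5,4)·1! − C(5,5)·0! = 44.
Probability = 44/120 = 11/30.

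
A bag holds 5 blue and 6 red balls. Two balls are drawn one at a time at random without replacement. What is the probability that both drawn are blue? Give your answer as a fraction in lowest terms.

Multiply the conditional probabilities at each draw: 5/11 · 4/10 = 20/110 = 2/11.

2/11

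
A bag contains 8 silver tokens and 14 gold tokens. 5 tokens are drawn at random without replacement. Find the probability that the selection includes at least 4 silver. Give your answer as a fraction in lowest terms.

74/1881

There are C(22,5) = 26334 ways to choose the 5.
Favorable selections (at least 4 silver): C(8,4)·C(14,1) + C(8,5)·C(14,0) = 980 + 56 = 1036.
Probability = 1036/26334 = 74/1881.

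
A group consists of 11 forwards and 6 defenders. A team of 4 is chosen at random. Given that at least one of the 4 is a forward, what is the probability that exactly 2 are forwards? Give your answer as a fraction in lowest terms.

15/43

Work in counts. Selections with at least one forward: C(17,4) − C(6,4) = 2380 − 15 = 2365.
Of those, selections where exactly 2 are forwards: C(11,2)·C(6,2) = 55·15 = 825.
Conditional probability = 825/2365 = 15/43.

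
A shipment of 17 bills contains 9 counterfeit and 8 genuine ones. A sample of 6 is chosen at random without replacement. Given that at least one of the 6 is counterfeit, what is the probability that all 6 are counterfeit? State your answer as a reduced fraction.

1/147

Work in counts. Selections with at least one counterfeit: C(17,6) − C(8,6) = 12376 − 28 = 12348.
Of those, selections where all 6 are counterfeit: C(9,6) = 84.
Conditional probability = 84/12348 = 1/147.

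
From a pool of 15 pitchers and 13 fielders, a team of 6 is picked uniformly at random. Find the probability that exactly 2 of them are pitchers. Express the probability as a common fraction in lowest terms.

55/276

The sample space is all 6-subsets of the 28: C(28,6) = 376740.
Selections with exactly 2 pitchers: choose 2 of the 15 pitchers and 4 of the 13 fielders, C(15,2)·C(13,4) = 105·715 = 75075.
Probability = 75075/376740 = 55/276.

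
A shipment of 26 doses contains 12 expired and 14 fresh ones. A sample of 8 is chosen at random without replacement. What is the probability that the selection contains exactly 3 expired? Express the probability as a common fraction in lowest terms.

616/2185

There are C(26,8) = 1562275 ways to choose 8 from 26.
Selections with exactly 3 expired: choose 3 of the 12 expired and 5 of the 14 fresh, C(12,3)·C(14,5) = 220·2002 = 440440.
Probability = 440440/1562275 = 616/2185.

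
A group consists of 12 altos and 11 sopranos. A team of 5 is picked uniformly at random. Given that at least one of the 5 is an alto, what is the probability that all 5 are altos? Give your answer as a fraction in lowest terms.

Work in counts. Selections with at least one alto: C(23,5) − C(11,5) = 33649 − 462 = 33187.
Of those, selections where all 5 are altos: C(12,5) = 792.
Conditional probability = 792/33187 = 72/3017.

72/3017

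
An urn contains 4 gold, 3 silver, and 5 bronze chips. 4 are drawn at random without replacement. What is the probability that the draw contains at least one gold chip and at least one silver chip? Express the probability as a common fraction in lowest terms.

There are C(12,4) = 495 possible draws.
By inclusion-exclusion on the complements, draws missing all gold or all silver: C(8,4) + C(9,4) − C(5,4) = 70 + 126 − 5 = 191.
So draws with at least one of each: 495 − 191 = 304, probability 304/495.

304/495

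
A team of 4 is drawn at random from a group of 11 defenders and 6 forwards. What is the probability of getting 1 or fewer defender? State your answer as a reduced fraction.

There are C(17,4) = 2380 ways to choose the 4.
Favorable selections (1 or fewer defender): C(11,0)·C(6,4) + C(11,1)·C(6,3) = 15 + 220 = 235.
Probability = 235/2380 = 47/476.

47/476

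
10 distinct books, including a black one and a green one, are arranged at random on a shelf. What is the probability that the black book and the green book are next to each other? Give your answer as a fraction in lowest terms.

1/5

There are 10! = 3628800 arrangements.
Treat the black book and the green book as a block: 9! arrangements of the blocks × 2 orders within the block = 2·362880 = 725760.
Probability = 725760/3628800 = 1/5.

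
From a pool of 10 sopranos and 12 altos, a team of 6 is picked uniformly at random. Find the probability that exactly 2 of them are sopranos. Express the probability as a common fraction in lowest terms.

675/2261

The sample space is all 6-subsets of the 22: C(22,6) = 74613.
Selections with exactly 2 sopranos: choose 2 of the 10 sopranos and 4 of the 12 altos, C(10,2)·C(12,4) = 45·495 = 22275.
Probability = 22275/74613 = 675/2261.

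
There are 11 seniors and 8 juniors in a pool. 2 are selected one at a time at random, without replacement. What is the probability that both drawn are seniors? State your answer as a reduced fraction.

55/171

Multiply the conditional probabilities at each draw: 11/19 · 10/18 = 110/342 = 55/171.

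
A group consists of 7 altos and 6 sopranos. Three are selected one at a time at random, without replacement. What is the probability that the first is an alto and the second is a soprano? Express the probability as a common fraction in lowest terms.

7/26

Multiply the conditional probabilities at each draw: 7/13 · 6/12 = 42/156 = 7/26.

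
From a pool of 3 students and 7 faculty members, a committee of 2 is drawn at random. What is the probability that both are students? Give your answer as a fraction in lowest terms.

1/15

There are C(10,2) = 45 possible selections.
Selections with all students: C(3,2) = 3.
Probability = 3/45 = 1/15.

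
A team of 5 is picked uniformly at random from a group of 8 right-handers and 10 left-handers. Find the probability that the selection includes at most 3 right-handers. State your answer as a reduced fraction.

Total selections: C(18,5) = 8568.
Count the complement (more than 3 right-handers): C(8,4)·C(10,1) + C(8,5)·C(10,0) = 700 + 56 = 756.
Probability = 1 − 756/8568 = 7812/8568 = 31/34.

31/34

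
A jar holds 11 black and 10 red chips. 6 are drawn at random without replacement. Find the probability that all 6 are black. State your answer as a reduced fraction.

There are C(21,6) = 54264 possible selections.
Selections with all black: C(11,6) = 462.
Probability = 462/54264 = 11/1292.

11/1292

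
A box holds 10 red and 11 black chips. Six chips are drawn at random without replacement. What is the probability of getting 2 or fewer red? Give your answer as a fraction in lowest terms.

1661/4522

There are C(21,6) = 54264 ways to choose the 6.
Favorable selections (2 or fewer red): C(10,0)·C(11,6) + C(10,1)·C(11,5) + C(10,2)·C(11,4) = 462 + 4620 + 14850 = 19932.
Probability = 19932/54264 = 1661/4522.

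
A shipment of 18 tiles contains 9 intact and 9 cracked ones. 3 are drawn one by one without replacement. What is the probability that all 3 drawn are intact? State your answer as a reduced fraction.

Multiply the conditional probabilities at each draw: 9/18 · 8/17 · 7/16 = 504/4896 = 7/68.

7/68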